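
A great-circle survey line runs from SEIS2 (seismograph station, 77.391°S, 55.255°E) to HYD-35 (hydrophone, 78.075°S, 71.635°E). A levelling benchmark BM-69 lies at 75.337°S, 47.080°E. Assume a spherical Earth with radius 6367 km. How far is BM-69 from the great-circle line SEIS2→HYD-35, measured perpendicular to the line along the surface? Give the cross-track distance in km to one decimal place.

δ₁₃ = central angle SEIS2→BM-69 = 0.049077 rad  (haversine)
θ₁₃ = bearing SEIS2→BM-69 = 312.800°,  θ₁₂ = bearing SEIS2→HYD-35 = 109.051°
dₓₜ = R·arcsin(sin δ₁₃ · sin(θ₁₃ − θ₁₂)) = 6367·arcsin(0.04906·sin(203.749°)) = -125.799 km
|dₓₜ| = 125.799 km

125.8 km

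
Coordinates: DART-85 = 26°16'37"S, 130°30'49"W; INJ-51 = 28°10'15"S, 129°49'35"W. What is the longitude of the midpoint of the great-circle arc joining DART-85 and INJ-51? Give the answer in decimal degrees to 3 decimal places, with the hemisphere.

DART-85: φ = -26.27694°, λ = -130.51361°
INJ-51: φ = -28.17083°, λ = -129.82639°
Bx = cos φ₂ cos Δλ = 0.881480,  By = cos φ₂ sin Δλ = 0.010573
φₘ = atan2(sin φ₁ + sin φ₂, √((cos φ₁ + Bx)² + By²)) = -27.22431°
λₘ = λ₁ + atan2(By, cos φ₁ + Bx) = -130.17292°

130.173°W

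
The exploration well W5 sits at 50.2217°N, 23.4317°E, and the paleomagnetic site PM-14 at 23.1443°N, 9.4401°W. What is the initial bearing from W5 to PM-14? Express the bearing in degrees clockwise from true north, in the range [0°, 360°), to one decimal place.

235.6°

Δλ = -32.8718°
y = sin Δλ · cos φ₂ = -0.499079
x = cos φ₁ sin φ₂ − sin φ₁ cos φ₂ cos Δλ = -0.342046
θ = atan2(y, x) = -124.4250° → 235.5750° (mod 360°)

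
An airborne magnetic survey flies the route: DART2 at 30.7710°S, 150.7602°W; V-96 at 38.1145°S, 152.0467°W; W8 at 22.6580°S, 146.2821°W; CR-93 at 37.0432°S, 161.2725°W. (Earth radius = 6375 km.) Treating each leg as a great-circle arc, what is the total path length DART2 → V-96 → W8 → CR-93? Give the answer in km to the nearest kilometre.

4783 km

DART2→V-96: c = 0.129495 rad, d = 825.53 km
V-96→W8: c = 0.283217 rad, d = 1805.51 km
W8→CR-93: c = 0.337513 rad, d = 2151.65 km
Total = 825.53 + 1805.51 + 2151.65 = 4782.69 km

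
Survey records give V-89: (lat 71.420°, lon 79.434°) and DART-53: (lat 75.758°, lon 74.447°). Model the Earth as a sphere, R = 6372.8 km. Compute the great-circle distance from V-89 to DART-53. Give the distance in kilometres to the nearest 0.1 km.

506.9 km

Δφ = 4.3380°,  Δλ = -4.9870°
a = sin²(Δφ/2) + cos φ₁ cos φ₂ sin²(Δλ/2) = 0.001581
c = 2·arcsin(√a) = 0.079539 rad = 4.5572°
d = R·c = 6372.8 × 0.079539 = 506.9 km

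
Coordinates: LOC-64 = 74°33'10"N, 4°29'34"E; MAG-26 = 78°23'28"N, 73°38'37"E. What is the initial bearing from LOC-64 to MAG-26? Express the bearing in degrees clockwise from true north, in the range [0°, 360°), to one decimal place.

LOC-64: φ = +74.55278°, λ = +4.49278°
MAG-26: φ = +78.39111°, λ = +73.64361°
Δλ = 69.1508°
y = sin Δλ · cos φ₂ = 0.188053
x = cos φ₁ sin φ₂ − sin φ₁ cos φ₂ cos Δλ = 0.191870
θ = atan2(y, x) = 44.4245° → 44.4245° (mod 360°)

44.4°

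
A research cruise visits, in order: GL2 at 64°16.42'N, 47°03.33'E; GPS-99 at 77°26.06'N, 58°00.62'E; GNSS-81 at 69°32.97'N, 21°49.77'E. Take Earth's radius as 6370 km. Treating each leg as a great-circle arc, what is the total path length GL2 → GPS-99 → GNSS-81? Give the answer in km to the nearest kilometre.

GL2: φ = +64.27367°, λ = +47.05550°
GPS-99: φ = +77.43433°, λ = +58.01033°
GNSS-81: φ = +69.54950°, λ = +21.82950°
GL2→GPS-99: c = 0.237137 rad, d = 1510.56 km
GPS-99→GNSS-81: c = 0.220048 rad, d = 1401.70 km
Total = 1510.56 + 1401.70 = 2912.27 km

2912 km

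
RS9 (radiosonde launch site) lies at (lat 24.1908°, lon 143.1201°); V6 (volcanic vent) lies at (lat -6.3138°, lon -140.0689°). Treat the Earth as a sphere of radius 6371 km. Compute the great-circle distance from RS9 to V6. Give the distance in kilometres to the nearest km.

Δφ = -30.5046°,  Δλ = 76.8110°
a = sin²(Δφ/2) + cos φ₁ cos φ₂ sin²(Δλ/2) = 0.419100
c = 2·arcsin(√a) = 1.408281 rad = 80.6886°
d = R·c = 6371 × 1.408281 = 8972.2 km

8972 km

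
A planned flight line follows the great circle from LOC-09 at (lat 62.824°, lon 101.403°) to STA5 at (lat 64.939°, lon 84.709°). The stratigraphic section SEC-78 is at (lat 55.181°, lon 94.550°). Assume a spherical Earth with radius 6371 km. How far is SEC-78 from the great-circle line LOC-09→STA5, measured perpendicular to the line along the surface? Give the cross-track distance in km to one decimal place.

932.2 km

δ₁₃ = central angle LOC-09→SEC-78 = 0.146741 rad  (haversine)
θ₁₃ = bearing LOC-09→SEC-78 = 207.773°,  θ₁₂ = bearing LOC-09→STA5 = 293.453°
dₓₜ = R·arcsin(sin δ₁₃ · sin(θ₁₃ − θ₁₂)) = 6371·arcsin(0.14621·sin(-85.680°)) = -932.211 km
|dₓₜ| = 932.211 km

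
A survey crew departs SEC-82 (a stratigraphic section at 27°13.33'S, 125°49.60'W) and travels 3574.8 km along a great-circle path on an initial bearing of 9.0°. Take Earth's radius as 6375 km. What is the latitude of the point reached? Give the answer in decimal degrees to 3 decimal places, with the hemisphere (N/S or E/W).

SEC-82: φ = -27.22217°, λ = -125.82667°
δ = d/R = 3574.8/6375 = 0.560753 rad
φ₂ = arcsin(sin φ₁ cos δ + cos φ₁ sin δ cos θ)
   = arcsin(-0.45744·0.84685 + 0.88924·0.53182·0.98769) = 4.57187°
λ₂ = λ₁ + atan2(sin θ sin δ cos φ₁, cos δ − sin φ₁ sin φ₂) = -121.03913°

4.572°N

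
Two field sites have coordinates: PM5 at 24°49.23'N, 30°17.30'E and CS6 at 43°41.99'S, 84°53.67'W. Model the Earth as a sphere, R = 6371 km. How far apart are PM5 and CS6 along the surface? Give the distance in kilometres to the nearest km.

13866 km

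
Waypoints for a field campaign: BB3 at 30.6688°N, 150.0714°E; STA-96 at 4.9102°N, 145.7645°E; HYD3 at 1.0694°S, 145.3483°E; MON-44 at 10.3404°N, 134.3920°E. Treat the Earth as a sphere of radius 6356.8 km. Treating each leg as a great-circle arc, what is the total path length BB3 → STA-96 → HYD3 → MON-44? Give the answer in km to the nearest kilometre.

5309 km

BB3→STA-96: c = 0.455109 rad, d = 2893.04 km
STA-96→HYD3: c = 0.104616 rad, d = 665.02 km
HYD3→MON-44: c = 0.275428 rad, d = 1750.84 km
Total = 2893.04 + 665.02 + 1750.84 = 5308.90 km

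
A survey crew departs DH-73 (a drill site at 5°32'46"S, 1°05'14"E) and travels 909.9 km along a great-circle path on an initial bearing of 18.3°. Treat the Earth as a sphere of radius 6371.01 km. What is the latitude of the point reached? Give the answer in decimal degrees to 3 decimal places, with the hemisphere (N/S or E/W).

DH-73: φ = -5.54611°, λ = +1.08722°
δ = d/R = 909.9/6371.01 = 0.142819 rad
φ₂ = arcsin(sin φ₁ cos δ + cos φ₁ sin δ cos θ)
   = arcsin(-0.09665·0.98982 + 0.99532·0.14233·0.94943) = 2.22592°
λ₂ = λ₁ + atan2(sin θ sin δ cos φ₁, cos δ − sin φ₁ sin φ₂) = 3.65066°

2.226°N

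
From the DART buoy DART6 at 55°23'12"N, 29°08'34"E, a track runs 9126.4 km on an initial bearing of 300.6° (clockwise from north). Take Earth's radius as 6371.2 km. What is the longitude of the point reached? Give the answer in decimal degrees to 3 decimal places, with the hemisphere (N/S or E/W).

DART6: φ = +55.38667°, λ = +29.14278°
δ = d/R = 9126.4/6371.2 = 1.432446 rad
φ₂ = arcsin(sin φ₁ cos δ + cos φ₁ sin δ cos θ)
   = arcsin(0.82300·0.13791 + 0.56804·0.99044·0.50904) = 23.57134°
λ₂ = λ₁ + atan2(sin θ sin δ cos φ₁, cos δ − sin φ₁ sin φ₂) = -82.40301°

82.403°W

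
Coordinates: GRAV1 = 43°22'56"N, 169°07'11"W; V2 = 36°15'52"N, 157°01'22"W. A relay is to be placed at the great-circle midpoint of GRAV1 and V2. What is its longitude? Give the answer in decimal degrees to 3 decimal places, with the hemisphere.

162.756°W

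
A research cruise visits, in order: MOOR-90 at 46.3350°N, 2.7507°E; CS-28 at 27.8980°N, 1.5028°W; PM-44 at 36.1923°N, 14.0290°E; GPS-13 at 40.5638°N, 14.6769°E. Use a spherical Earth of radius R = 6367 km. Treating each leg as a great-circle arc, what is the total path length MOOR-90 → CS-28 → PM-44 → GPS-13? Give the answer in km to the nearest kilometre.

4297 km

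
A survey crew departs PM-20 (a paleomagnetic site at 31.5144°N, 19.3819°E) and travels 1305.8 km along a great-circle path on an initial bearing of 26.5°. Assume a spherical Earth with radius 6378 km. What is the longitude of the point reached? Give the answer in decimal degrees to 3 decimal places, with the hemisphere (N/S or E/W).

26.375°E

δ = d/R = 1305.8/6378 = 0.204735 rad
φ₂ = arcsin(sin φ₁ cos δ + cos φ₁ sin δ cos θ)
   = arcsin(0.52271·0.97911 + 0.85251·0.20331·0.89493) = 41.82882°
λ₂ = λ₁ + atan2(sin θ sin δ cos φ₁, cos δ − sin φ₁ sin φ₂) = 26.37459°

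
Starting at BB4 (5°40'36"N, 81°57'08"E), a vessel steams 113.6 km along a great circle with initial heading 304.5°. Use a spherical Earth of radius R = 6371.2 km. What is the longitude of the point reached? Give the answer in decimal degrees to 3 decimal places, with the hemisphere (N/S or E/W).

BB4: φ = +5.67667°, λ = +81.95222°
δ = d/R = 113.6/6371.2 = 0.017830 rad
φ₂ = arcsin(sin φ₁ cos δ + cos φ₁ sin δ cos θ)
   = arcsin(0.09891·0.99984 + 0.99510·0.01783·0.56641) = 6.25467°
λ₂ = λ₁ + atan2(sin θ sin δ cos φ₁, cos δ − sin φ₁ sin φ₂) = 81.10527°

81.105°E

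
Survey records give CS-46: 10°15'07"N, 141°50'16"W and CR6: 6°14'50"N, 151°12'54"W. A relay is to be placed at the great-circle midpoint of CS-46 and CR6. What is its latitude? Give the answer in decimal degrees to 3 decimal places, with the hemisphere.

CS-46: φ = +10.25194°, λ = -141.83778°
CR6: φ = +6.24722°, λ = -151.21500°
Bx = cos φ₂ cos Δλ = 0.980778,  By = cos φ₂ sin Δλ = -0.161966
φₘ = atan2(sin φ₁ + sin φ₂, √((cos φ₁ + Bx)² + By²)) = 8.27690°
λₘ = λ₁ + atan2(By, cos φ₁ + Bx) = -146.55021°

8.277°N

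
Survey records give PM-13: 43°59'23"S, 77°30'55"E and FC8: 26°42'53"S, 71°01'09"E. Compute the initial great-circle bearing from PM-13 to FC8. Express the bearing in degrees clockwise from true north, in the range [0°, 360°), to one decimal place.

341.0°

PM-13: φ = -43.98972°, λ = +77.51528°
FC8: φ = -26.71472°, λ = +71.01917°
Δλ = -6.4961°
y = sin Δλ · cos φ₂ = -0.101059
x = cos φ₁ sin φ₂ − sin φ₁ cos φ₂ cos Δλ = 0.292975
θ = atan2(y, x) = -19.0314° → 340.9686° (mod 360°)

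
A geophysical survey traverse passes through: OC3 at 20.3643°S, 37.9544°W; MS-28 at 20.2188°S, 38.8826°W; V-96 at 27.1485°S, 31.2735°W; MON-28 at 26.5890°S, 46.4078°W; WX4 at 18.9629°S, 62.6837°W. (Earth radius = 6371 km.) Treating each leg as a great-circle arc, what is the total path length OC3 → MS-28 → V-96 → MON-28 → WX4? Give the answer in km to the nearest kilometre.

OC3→MS-28: c = 0.015405 rad, d = 98.15 km
MS-28→V-96: c = 0.171427 rad, d = 1092.16 km
V-96→MON-28: c = 0.235688 rad, d = 1501.57 km
MON-28→WX4: c = 0.293414 rad, d = 1869.34 km
Total = 98.15 + 1092.16 + 1501.57 + 1869.34 = 4561.22 km

4561 km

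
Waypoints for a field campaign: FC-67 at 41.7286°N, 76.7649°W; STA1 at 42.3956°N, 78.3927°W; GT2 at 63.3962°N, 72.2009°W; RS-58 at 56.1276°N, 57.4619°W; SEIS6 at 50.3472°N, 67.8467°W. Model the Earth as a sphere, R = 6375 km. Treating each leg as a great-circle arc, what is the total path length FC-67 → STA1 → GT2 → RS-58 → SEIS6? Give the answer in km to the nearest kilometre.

4618 km

FC-67→STA1: c = 0.024091 rad, d = 153.58 km
STA1→GT2: c = 0.371876 rad, d = 2370.71 km
GT2→RS-58: c = 0.180516 rad, d = 1150.79 km
RS-58→SEIS6: c = 0.147856 rad, d = 942.58 km
Total = 153.58 + 2370.71 + 1150.79 + 942.58 = 4617.66 km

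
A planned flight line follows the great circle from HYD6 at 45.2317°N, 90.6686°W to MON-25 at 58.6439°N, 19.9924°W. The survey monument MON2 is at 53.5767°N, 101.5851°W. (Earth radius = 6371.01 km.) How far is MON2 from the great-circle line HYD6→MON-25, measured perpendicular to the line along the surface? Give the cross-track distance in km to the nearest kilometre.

δ₁₃ = central angle HYD6→MON2 = 0.190839 rad  (haversine)
θ₁₃ = bearing HYD6→MON2 = 323.644°,  θ₁₂ = bearing HYD6→MON-25 = 45.703°
dₓₜ = R·arcsin(sin δ₁₃ · sin(θ₁₃ − θ₁₂)) = 6371.01·arcsin(0.18968·sin(277.942°)) = -1204.032 km
|dₓₜ| = 1204.032 km

1204 km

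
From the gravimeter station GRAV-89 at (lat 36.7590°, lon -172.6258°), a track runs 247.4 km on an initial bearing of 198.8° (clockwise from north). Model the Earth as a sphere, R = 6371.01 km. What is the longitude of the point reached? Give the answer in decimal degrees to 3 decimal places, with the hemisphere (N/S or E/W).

173.497°W

δ = d/R = 247.4/6371.01 = 0.038832 rad
φ₂ = arcsin(sin φ₁ cos δ + cos φ₁ sin δ cos θ)
   = arcsin(0.59845·0.99925 + 0.80116·0.03882·-0.94665) = 34.64957°
λ₂ = λ₁ + atan2(sin θ sin δ cos φ₁, cos δ − sin φ₁ sin φ₂) = -173.49721°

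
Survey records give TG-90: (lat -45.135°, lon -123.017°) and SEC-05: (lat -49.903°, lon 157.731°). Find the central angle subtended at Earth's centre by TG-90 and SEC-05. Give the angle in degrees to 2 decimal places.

Δφ = -4.7680°,  Δλ = -79.2520°
a = sin²(Δφ/2) + cos φ₁ cos φ₂ sin²(Δλ/2) = 0.186544
c = 2·arcsin(√a) = 0.893213 rad = 51.1774°

51.18°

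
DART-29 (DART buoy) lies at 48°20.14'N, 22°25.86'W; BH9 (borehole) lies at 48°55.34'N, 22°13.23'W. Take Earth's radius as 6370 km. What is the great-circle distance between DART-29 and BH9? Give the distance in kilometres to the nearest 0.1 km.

DART-29: φ = +48.33567°, λ = -22.43100°
BH9: φ = +48.92233°, λ = -22.22050°
Δφ = 0.5867°,  Δλ = 0.2105°
a = sin²(Δφ/2) + cos φ₁ cos φ₂ sin²(Δλ/2) = 0.000028
c = 2·arcsin(√a) = 0.010523 rad = 0.6029°
d = R·c = 6370 × 0.010523 = 67.0 km

67.0 km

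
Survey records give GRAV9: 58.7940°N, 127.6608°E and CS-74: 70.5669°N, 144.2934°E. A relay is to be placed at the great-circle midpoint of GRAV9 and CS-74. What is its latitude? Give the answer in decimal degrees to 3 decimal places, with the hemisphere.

Bx = cos φ₂ cos Δλ = 0.318786,  By = cos φ₂ sin Δλ = 0.095232
φₘ = atan2(sin φ₁ + sin φ₂, √((cos φ₁ + Bx)² + By²)) = 64.90265°
λₘ = λ₁ + atan2(By, cos φ₁ + Bx) = 134.15260°

64.903°N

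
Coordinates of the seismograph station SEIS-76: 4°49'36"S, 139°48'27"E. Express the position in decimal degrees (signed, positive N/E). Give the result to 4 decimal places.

lat: 4.8267° S → -4.8267°
lon: 139.8075° E → +139.8075°

-4.8267°, +139.8075°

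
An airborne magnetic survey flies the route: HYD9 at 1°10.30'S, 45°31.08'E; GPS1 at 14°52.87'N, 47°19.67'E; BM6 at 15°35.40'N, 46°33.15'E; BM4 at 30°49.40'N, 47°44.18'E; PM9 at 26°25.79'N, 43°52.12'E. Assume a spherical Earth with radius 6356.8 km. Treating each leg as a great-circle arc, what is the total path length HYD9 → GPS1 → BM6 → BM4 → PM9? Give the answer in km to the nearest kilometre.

HYD9: φ = -1.17167°, λ = +45.51800°
GPS1: φ = +14.88117°, λ = +47.32783°
BM6: φ = +15.59000°, λ = +46.55250°
BM4: φ = +30.82333°, λ = +47.73633°
PM9: φ = +26.42983°, λ = +43.86867°
HYD9→GPS1: c = 0.281913 rad, d = 1792.06 km
GPS1→BM6: c = 0.017987 rad, d = 114.34 km
BM6→BM4: c = 0.266543 rad, d = 1694.36 km
BM4→PM9: c = 0.096888 rad, d = 615.90 km
Total = 1792.06 + 114.34 + 1694.36 + 615.90 = 4216.66 km

4217 km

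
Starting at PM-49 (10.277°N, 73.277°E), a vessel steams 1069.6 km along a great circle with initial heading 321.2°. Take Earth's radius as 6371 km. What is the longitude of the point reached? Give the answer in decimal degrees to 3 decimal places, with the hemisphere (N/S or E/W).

66.967°E

δ = d/R = 1069.6/6371 = 0.167886 rad
φ₂ = arcsin(sin φ₁ cos δ + cos φ₁ sin δ cos θ)
   = arcsin(0.17841·0.98594 + 0.98396·0.16710·0.77934) = 17.70015°
λ₂ = λ₁ + atan2(sin θ sin δ cos φ₁, cos δ − sin φ₁ sin φ₂) = 66.96703°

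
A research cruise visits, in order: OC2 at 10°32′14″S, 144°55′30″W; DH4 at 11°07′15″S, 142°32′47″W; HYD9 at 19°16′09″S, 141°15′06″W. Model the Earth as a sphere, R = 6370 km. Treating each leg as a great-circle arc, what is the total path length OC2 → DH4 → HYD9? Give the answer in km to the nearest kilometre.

1184 km

OC2: φ = -10.53722°, λ = -144.92500°
DH4: φ = -11.12083°, λ = -142.54639°
HYD9: φ = -19.26917°, λ = -141.25167°
OC2→DH4: c = 0.042028 rad, d = 267.72 km
DH4→HYD9: c = 0.143874 rad, d = 916.48 km
Total = 267.72 + 916.48 = 1184.20 km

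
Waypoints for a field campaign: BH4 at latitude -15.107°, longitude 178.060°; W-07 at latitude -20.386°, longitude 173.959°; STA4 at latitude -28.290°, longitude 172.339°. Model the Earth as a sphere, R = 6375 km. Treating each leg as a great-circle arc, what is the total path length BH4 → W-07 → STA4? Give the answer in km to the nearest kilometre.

BH4→W-07: c = 0.114594 rad, d = 730.53 km
W-07→STA4: c = 0.140330 rad, d = 894.60 km
Total = 730.53 + 894.60 = 1625.14 km

1625 km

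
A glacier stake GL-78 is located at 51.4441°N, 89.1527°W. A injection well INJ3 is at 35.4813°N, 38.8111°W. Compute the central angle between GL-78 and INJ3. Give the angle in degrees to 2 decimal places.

Δφ = -15.9628°,  Δλ = 50.3416°
a = sin²(Δφ/2) + cos φ₁ cos φ₂ sin²(Δλ/2) = 0.111091
c = 2·arcsin(√a) = 0.679610 rad = 38.9388°

38.94°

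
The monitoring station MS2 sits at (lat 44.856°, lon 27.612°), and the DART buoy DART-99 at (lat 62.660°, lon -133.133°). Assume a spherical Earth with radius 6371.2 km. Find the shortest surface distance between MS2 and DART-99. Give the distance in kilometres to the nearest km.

7938 km

Δφ = 17.8040°,  Δλ = -160.7450°
a = sin²(Δφ/2) + cos φ₁ cos φ₂ sin²(Δλ/2) = 0.340408
c = 2·arcsin(√a) = 1.245928 rad = 71.3864°
d = R·c = 6371.2 × 1.245928 = 7938.1 km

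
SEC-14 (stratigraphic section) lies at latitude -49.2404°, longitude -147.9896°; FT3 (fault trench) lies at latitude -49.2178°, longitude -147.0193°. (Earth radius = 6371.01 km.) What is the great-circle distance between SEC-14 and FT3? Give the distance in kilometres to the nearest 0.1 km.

Δφ = 0.0226°,  Δλ = 0.9703°
a = sin²(Δφ/2) + cos φ₁ cos φ₂ sin²(Δλ/2) = 0.000031
c = 2·arcsin(√a) = 0.011066 rad = 0.6340°
d = R·c = 6371.01 × 0.011066 = 70.5 km

70.5 km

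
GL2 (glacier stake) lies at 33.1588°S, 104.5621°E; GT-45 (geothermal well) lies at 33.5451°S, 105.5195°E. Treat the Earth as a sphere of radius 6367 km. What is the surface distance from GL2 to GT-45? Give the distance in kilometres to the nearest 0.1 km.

98.7 km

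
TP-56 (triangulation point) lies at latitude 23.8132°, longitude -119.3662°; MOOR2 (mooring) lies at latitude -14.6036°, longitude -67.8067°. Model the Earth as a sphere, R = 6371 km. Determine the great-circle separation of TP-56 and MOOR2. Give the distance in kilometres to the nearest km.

7044 km

Δφ = -38.4168°,  Δλ = 51.5595°
a = sin²(Δφ/2) + cos φ₁ cos φ₂ sin²(Δλ/2) = 0.275700
c = 2·arcsin(√a) = 1.105598 rad = 63.3461°
d = R·c = 6371 × 1.105598 = 7043.8 km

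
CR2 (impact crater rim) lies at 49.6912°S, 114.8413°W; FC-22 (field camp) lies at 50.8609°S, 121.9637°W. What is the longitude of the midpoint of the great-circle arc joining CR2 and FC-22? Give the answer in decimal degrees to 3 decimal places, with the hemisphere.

Bx = cos φ₂ cos Δλ = 0.626335,  By = cos φ₂ sin Δλ = -0.078263
φₘ = atan2(sin φ₁ + sin φ₂, √((cos φ₁ + Bx)² + By²)) = -50.33047°
λₘ = λ₁ + atan2(By, cos φ₁ + Bx) = -118.35869°

118.359°W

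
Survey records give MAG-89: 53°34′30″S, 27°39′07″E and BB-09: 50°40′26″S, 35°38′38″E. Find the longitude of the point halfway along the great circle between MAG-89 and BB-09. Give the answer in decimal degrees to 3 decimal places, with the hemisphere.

MAG-89: φ = -53.57500°, λ = +27.65194°
BB-09: φ = -50.67389°, λ = +35.64389°
Bx = cos φ₂ cos Δλ = 0.627578,  By = cos φ₂ sin Δλ = 0.088110
φₘ = atan2(sin φ₁ + sin φ₂, √((cos φ₁ + Bx)² + By²)) = -52.19194°
λₘ = λ₁ + atan2(By, cos φ₁ + Bx) = 31.77822°

31.778°E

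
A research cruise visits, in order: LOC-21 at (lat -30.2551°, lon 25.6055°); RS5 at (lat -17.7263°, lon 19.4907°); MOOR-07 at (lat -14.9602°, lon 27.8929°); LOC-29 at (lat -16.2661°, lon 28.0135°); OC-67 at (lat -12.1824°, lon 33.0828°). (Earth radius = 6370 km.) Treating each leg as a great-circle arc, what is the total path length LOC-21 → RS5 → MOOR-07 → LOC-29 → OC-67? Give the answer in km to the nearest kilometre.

3328 km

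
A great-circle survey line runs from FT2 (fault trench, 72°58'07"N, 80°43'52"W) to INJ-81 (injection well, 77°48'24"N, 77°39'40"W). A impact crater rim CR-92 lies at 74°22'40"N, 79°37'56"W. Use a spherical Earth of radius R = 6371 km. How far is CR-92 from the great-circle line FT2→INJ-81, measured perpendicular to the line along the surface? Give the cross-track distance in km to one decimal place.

11.8 km

FT2: φ = +72.96861°, λ = -80.73111°
INJ-81: φ = +77.80667°, λ = -77.66111°
CR-92: φ = +74.37778°, λ = -79.63222°
δ₁₃ = central angle FT2→CR-92 = 0.025178 rad  (haversine)
θ₁₃ = bearing FT2→CR-92 = 11.838°,  θ₁₂ = bearing FT2→INJ-81 = 7.613°
dₓₜ = R·arcsin(sin δ₁₃ · sin(θ₁₃ − θ₁₂)) = 6371·arcsin(0.02517·sin(4.225°)) = 11.816 km
|dₓₜ| = 11.816 km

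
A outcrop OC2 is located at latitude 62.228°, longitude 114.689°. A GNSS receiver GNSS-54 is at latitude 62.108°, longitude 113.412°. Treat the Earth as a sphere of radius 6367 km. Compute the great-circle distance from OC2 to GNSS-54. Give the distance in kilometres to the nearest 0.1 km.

67.6 km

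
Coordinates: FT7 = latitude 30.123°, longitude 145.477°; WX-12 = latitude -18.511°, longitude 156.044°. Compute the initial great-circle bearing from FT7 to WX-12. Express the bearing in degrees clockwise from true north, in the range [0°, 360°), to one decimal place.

Δλ = 10.5670°
y = sin Δλ · cos φ₂ = 0.173897
x = cos φ₁ sin φ₂ − sin φ₁ cos φ₂ cos Δλ = -0.742433
θ = atan2(y, x) = 166.8175° → 166.8175° (mod 360°)

166.8°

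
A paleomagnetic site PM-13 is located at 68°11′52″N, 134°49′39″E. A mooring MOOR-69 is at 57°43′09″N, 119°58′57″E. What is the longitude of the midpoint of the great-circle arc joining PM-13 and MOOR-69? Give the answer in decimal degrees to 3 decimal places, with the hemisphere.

PM-13: φ = +68.19778°, λ = +134.82750°
MOOR-69: φ = +57.71917°, λ = +119.98250°
Bx = cos φ₂ cos Δλ = 0.516244,  By = cos φ₂ sin Δλ = -0.136831
φₘ = atan2(sin φ₁ + sin φ₂, √((cos φ₁ + Bx)² + By²)) = 63.14690°
λₘ = λ₁ + atan2(By, cos φ₁ + Bx) = 126.06430°

126.064°E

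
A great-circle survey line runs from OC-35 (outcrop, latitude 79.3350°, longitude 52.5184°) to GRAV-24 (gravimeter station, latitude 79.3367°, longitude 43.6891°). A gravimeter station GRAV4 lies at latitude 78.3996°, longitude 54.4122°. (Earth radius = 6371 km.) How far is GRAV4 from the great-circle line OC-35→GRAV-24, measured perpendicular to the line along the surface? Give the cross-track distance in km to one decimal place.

δ₁₃ = central angle OC-35→GRAV4 = 0.017527 rad  (haversine)
θ₁₃ = bearing OC-35→GRAV4 = 157.718°,  θ₁₂ = bearing OC-35→GRAV-24 = 274.398°
dₓₜ = R·arcsin(sin δ₁₃ · sin(θ₁₃ − θ₁₂)) = 6371·arcsin(0.01753·sin(-116.680°)) = -99.773 km
|dₓₜ| = 99.773 km

99.8 km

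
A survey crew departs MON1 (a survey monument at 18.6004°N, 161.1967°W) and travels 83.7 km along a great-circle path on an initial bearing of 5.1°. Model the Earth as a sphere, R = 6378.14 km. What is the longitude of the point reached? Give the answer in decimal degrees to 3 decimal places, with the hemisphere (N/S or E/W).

161.126°W

δ = d/R = 83.7/6378.14 = 0.013123 rad
φ₂ = arcsin(sin φ₁ cos δ + cos φ₁ sin δ cos θ)
   = arcsin(0.31897·0.99991 + 0.94777·0.01312·0.99604) = 19.34930°
λ₂ = λ₁ + atan2(sin θ sin δ cos φ₁, cos δ − sin φ₁ sin φ₂) = -161.12586°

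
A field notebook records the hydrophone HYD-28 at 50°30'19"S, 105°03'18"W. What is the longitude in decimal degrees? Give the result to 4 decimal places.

105° + 3′/60 + 18″/3600 = 105 + 0.05000 + 0.00500 = 105.0550°

105.0550°W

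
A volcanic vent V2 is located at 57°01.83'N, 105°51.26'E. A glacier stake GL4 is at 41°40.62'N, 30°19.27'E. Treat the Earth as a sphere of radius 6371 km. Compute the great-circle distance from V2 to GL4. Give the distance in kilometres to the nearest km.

5420 km

V2: φ = +57.03050°, λ = +105.85433°
GL4: φ = +41.67700°, λ = +30.32117°
Δφ = -15.3535°,  Δλ = -75.5332°
a = sin²(Δφ/2) + cos φ₁ cos φ₂ sin²(Δλ/2) = 0.170304
c = 2·arcsin(√a) = 0.850786 rad = 48.7465°
d = R·c = 6371 × 0.850786 = 5420.4 km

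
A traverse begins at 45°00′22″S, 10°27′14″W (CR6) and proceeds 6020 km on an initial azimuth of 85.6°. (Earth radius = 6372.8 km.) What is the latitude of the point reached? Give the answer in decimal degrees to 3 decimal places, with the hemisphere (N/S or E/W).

21.745°S

CR6: φ = -45.00611°, λ = -10.45389°
δ = d/R = 6020/6372.8 = 0.944640 rad
φ₂ = arcsin(sin φ₁ cos δ + cos φ₁ sin δ cos θ)
   = arcsin(-0.70718·0.58603 + 0.70703·0.81029·0.07672) = -21.74530°
λ₂ = λ₁ + atan2(sin θ sin δ cos φ₁, cos δ − sin φ₁ sin φ₂) = 49.98061°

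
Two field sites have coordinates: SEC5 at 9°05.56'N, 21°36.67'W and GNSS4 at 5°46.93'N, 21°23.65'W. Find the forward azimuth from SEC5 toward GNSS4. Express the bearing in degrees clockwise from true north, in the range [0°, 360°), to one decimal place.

176.3°

SEC5: φ = +9.09267°, λ = -21.61117°
GNSS4: φ = +5.78217°, λ = -21.39417°
Δλ = 0.2170°
y = sin Δλ · cos φ₂ = 0.003768
x = cos φ₁ sin φ₂ − sin φ₁ cos φ₂ cos Δλ = -0.057746
θ = atan2(y, x) = 176.2666° → 176.2666° (mod 360°)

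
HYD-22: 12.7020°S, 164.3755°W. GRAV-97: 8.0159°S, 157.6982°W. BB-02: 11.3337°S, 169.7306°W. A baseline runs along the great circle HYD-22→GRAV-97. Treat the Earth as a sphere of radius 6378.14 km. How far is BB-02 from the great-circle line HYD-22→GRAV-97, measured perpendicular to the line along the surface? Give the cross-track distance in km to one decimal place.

δ₁₃ = central angle HYD-22→BB-02 = 0.094480 rad  (haversine)
θ₁₃ = bearing HYD-22→BB-02 = 284.072°,  θ₁₂ = bearing HYD-22→GRAV-97 = 55.135°
dₓₜ = R·arcsin(sin δ₁₃ · sin(θ₁₃ − θ₁₂)) = 6378.14·arcsin(0.09434·sin(228.937°)) = -454.068 km
|dₓₜ| = 454.068 km

454.1 km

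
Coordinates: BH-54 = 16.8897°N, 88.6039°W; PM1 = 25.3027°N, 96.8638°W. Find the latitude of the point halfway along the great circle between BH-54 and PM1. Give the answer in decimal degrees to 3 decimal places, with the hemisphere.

21.146°N

Bx = cos φ₂ cos Δλ = 0.894684,  By = cos φ₂ sin Δλ = -0.129881
φₘ = atan2(sin φ₁ + sin φ₂, √((cos φ₁ + Bx)² + By²)) = 21.14624°
λₘ = λ₁ + atan2(By, cos φ₁ + Bx) = -92.61646°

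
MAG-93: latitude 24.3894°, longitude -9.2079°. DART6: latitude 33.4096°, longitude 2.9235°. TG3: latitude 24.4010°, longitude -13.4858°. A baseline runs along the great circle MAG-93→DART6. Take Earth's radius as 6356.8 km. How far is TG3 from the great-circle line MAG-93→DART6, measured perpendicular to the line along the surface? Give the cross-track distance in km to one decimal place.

301.3 km

δ₁₃ = central angle MAG-93→TG3 = 0.067995 rad  (haversine)
θ₁₃ = bearing MAG-93→TG3 = 271.054°,  θ₁₂ = bearing MAG-93→DART6 = 46.845°
dₓₜ = R·arcsin(sin δ₁₃ · sin(θ₁₃ − θ₁₂)) = 6356.8·arcsin(0.06794·sin(224.210°)) = -301.269 km
|dₓₜ| = 301.269 km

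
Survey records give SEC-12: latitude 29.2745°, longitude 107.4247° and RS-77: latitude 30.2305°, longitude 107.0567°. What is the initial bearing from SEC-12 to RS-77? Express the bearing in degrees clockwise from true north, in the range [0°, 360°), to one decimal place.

341.6°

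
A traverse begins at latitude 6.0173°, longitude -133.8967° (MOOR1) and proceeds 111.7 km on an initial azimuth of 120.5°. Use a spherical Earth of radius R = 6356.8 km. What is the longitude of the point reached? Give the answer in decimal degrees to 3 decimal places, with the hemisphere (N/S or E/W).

133.025°W

δ = d/R = 111.7/6356.8 = 0.017572 rad
φ₂ = arcsin(sin φ₁ cos δ + cos φ₁ sin δ cos θ)
   = arcsin(0.10483·0.99985 + 0.99449·0.01757·-0.50754) = 5.50565°
λ₂ = λ₁ + atan2(sin θ sin δ cos φ₁, cos δ − sin φ₁ sin φ₂) = -133.02521°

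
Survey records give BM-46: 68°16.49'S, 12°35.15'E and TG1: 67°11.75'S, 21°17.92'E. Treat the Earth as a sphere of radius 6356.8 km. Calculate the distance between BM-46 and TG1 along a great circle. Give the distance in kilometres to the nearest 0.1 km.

384.9 km

BM-46: φ = -68.27483°, λ = +12.58583°
TG1: φ = -67.19583°, λ = +21.29867°
Δφ = 1.0790°,  Δλ = 8.7128°
a = sin²(Δφ/2) + cos φ₁ cos φ₂ sin²(Δλ/2) = 0.000916
c = 2·arcsin(√a) = 0.060555 rad = 3.4696°
d = R·c = 6356.8 × 0.060555 = 384.9 km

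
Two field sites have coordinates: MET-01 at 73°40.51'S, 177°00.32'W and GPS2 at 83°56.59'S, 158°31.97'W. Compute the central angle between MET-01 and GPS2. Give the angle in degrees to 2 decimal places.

MET-01: φ = -73.67517°, λ = -177.00533°
GPS2: φ = -83.94317°, λ = -158.53283°
Δφ = -10.2680°,  Δλ = 18.4725°
a = sin²(Δφ/2) + cos φ₁ cos φ₂ sin²(Δλ/2) = 0.008772
c = 2·arcsin(√a) = 0.187590 rad = 10.7481°

10.75°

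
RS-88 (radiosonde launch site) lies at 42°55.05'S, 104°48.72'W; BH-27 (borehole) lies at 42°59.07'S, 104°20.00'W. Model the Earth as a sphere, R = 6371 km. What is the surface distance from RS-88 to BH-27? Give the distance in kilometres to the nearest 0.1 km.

39.7 km

RS-88: φ = -42.91750°, λ = -104.81200°
BH-27: φ = -42.98450°, λ = -104.33333°
Δφ = -0.0670°,  Δλ = 0.4787°
a = sin²(Δφ/2) + cos φ₁ cos φ₂ sin²(Δλ/2) = 0.000010
c = 2·arcsin(√a) = 0.006226 rad = 0.3567°
d = R·c = 6371 × 0.006226 = 39.7 km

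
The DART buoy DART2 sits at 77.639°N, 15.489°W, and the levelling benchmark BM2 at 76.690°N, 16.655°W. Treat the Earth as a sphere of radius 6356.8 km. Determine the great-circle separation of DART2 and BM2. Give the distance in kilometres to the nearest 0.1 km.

Δφ = -0.9490°,  Δλ = -1.1660°
a = sin²(Δφ/2) + cos φ₁ cos φ₂ sin²(Δλ/2) = 0.000074
c = 2·arcsin(√a) = 0.017168 rad = 0.9837°
d = R·c = 6356.8 × 0.017168 = 109.1 km

109.1 km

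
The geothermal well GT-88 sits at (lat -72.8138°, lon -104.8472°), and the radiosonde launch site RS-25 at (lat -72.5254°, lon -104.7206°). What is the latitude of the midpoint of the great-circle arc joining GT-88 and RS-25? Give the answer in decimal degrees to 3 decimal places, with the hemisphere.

Bx = cos φ₂ cos Δλ = 0.300282,  By = cos φ₂ sin Δλ = 0.000664
φₘ = atan2(sin φ₁ + sin φ₂, √((cos φ₁ + Bx)² + By²)) = -72.66961°
λₘ = λ₁ + atan2(By, cos φ₁ + Bx) = -104.78339°

72.670°S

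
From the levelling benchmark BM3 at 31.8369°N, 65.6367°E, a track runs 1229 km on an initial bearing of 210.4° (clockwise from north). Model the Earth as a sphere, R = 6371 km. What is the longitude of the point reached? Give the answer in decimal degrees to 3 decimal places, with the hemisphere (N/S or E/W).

δ = d/R = 1229/6371 = 0.192905 rad
φ₂ = arcsin(sin φ₁ cos δ + cos φ₁ sin δ cos θ)
   = arcsin(0.52750·0.98145 + 0.84955·0.19171·-0.86251) = 22.16295°
λ₂ = λ₁ + atan2(sin θ sin δ cos φ₁, cos δ − sin φ₁ sin φ₂) = 59.62382°

59.624°E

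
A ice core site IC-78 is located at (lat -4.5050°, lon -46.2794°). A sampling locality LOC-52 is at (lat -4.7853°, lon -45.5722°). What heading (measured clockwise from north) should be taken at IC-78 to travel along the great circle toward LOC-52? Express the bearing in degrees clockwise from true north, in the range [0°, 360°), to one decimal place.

111.7°

Δλ = 0.7072°
y = sin Δλ · cos φ₂ = 0.012300
x = cos φ₁ sin φ₂ − sin φ₁ cos φ₂ cos Δλ = -0.004898
θ = atan2(y, x) = 111.7140° → 111.7140° (mod 360°)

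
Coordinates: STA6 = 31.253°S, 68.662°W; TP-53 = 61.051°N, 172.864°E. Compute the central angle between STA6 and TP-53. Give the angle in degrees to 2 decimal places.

Δφ = 92.3040°,  Δλ = -118.4740°
a = sin²(Δφ/2) + cos φ₁ cos φ₂ sin²(Δλ/2) = 0.825635
c = 2·arcsin(√a) = 2.280054 rad = 130.6375°

130.64°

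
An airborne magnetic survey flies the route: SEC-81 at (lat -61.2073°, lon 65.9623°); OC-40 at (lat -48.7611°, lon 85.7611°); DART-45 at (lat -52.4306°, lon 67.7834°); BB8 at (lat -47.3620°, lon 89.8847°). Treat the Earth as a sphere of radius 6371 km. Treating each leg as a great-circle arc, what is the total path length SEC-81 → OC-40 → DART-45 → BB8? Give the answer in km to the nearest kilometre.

4860 km

SEC-81→OC-40: c = 0.291789 rad, d = 1858.99 km
OC-40→DART-45: c = 0.208578 rad, d = 1328.85 km
DART-45→BB8: c = 0.262508 rad, d = 1672.44 km
Total = 1858.99 + 1328.85 + 1672.44 = 4860.28 km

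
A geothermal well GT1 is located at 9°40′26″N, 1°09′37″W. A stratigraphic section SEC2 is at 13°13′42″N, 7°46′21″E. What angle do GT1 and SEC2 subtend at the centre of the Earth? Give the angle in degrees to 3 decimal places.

9.447°

GT1: φ = +9.67389°, λ = -1.16028°
SEC2: φ = +13.22833°, λ = +7.77250°
Δφ = 3.5544°,  Δλ = 8.9328°
a = sin²(Δφ/2) + cos φ₁ cos φ₂ sin²(Δλ/2) = 0.006781
c = 2·arcsin(√a) = 0.164885 rad = 9.4472°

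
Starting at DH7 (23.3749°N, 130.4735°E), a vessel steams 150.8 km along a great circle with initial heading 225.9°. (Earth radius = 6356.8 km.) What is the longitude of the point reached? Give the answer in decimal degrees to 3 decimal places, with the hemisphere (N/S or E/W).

129.418°E

δ = d/R = 150.8/6356.8 = 0.023723 rad
φ₂ = arcsin(sin φ₁ cos δ + cos φ₁ sin δ cos θ)
   = arcsin(0.39675·0.99972 + 0.91793·0.02372·-0.69591) = 22.42549°
λ₂ = λ₁ + atan2(sin θ sin δ cos φ₁, cos δ − sin φ₁ sin φ₂) = 129.41760°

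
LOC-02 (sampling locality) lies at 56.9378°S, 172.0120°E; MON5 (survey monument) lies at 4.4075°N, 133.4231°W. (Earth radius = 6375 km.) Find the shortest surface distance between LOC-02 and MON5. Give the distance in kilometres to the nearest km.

Δφ = 61.3453°,  Δλ = 54.5649°
a = sin²(Δφ/2) + cos φ₁ cos φ₂ sin²(Δλ/2) = 0.374521
c = 2·arcsin(√a) = 1.317127 rad = 75.4658°
d = R·c = 6375 × 1.317127 = 8396.7 km

8397 km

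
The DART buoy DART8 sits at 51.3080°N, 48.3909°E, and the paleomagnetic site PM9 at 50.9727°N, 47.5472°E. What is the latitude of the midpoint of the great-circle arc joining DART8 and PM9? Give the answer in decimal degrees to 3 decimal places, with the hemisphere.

51.141°N

Bx = cos φ₂ cos Δλ = 0.629622,  By = cos φ₂ sin Δλ = -0.009272
φₘ = atan2(sin φ₁ + sin φ₂, √((cos φ₁ + Bx)² + By²)) = 51.14111°
λₘ = λ₁ + atan2(By, cos φ₁ + Bx) = 47.96752°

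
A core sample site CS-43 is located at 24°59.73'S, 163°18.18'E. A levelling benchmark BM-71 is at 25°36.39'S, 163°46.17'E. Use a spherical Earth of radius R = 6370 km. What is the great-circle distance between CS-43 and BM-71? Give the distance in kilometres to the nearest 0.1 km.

82.5 km

CS-43: φ = -24.99550°, λ = +163.30300°
BM-71: φ = -25.60650°, λ = +163.76950°
Δφ = -0.6110°,  Δλ = 0.4665°
a = sin²(Δφ/2) + cos φ₁ cos φ₂ sin²(Δλ/2) = 0.000042
c = 2·arcsin(√a) = 0.012958 rad = 0.7424°
d = R·c = 6370 × 0.012958 = 82.5 km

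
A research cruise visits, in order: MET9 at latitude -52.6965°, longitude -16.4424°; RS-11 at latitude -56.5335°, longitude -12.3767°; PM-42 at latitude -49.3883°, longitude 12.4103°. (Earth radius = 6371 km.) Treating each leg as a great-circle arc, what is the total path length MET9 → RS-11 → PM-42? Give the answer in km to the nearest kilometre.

2327 km

MET9→RS-11: c = 0.078539 rad, d = 500.37 km
RS-11→PM-42: c = 0.286763 rad, d = 1826.96 km
Total = 500.37 + 1826.96 = 2327.33 km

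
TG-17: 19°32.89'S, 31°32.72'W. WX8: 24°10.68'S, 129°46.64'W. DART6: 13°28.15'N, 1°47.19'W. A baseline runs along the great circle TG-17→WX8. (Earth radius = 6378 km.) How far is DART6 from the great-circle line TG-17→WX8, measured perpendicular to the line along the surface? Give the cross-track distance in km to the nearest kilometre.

TG-17: φ = -19.54817°, λ = -31.54533°
WX8: φ = -24.17800°, λ = -129.77733°
DART6: φ = +13.46917°, λ = -1.78650°
δ₁₃ = central angle TG-17→DART6 = 0.770378 rad  (haversine)
θ₁₃ = bearing TG-17→DART6 = 43.878°,  θ₁₂ = bearing TG-17→WX8 = 244.551°
dₓₜ = R·arcsin(sin δ₁₃ · sin(θ₁₃ − θ₁₂)) = 6378·arcsin(0.69641·sin(-200.672°)) = 1584.267 km
|dₓₜ| = 1584.267 km

1584 km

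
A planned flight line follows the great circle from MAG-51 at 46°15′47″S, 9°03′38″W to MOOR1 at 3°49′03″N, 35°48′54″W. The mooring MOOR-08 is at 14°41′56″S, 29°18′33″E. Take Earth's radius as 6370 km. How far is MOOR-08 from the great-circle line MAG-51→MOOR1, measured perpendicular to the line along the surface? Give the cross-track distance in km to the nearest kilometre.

4997 km

MAG-51: φ = -46.26306°, λ = -9.06056°
MOOR1: φ = +3.81750°, λ = -35.81500°
MOOR-08: φ = -14.69889°, λ = +29.30917°
δ₁₃ = central angle MAG-51→MOOR-08 = 0.784665 rad  (haversine)
θ₁₃ = bearing MAG-51→MOOR-08 = 58.184°,  θ₁₂ = bearing MAG-51→MOOR1 = 326.928°
dₓₜ = R·arcsin(sin δ₁₃ · sin(θ₁₃ − θ₁₂)) = 6370·arcsin(0.70659·sin(-268.745°)) = 4996.791 km
|dₓₜ| = 4996.791 km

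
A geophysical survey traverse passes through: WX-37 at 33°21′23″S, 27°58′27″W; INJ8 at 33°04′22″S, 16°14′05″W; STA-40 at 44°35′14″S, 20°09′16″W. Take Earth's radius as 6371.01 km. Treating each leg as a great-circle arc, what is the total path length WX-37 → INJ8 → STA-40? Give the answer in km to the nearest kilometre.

2416 km

WX-37: φ = -33.35639°, λ = -27.97417°
INJ8: φ = -33.07278°, λ = -16.23472°
STA-40: φ = -44.58722°, λ = -20.15444°
WX-37→INJ8: c = 0.171399 rad, d = 1091.98 km
INJ8→STA-40: c = 0.207842 rad, d = 1324.17 km
Total = 1091.98 + 1324.17 = 2416.15 km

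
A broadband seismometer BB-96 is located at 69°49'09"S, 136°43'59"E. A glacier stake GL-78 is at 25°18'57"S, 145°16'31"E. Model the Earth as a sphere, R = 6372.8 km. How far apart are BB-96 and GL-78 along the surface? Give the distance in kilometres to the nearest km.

4981 km

BB-96: φ = -69.81917°, λ = +136.73306°
GL-78: φ = -25.31583°, λ = +145.27528°
Δφ = 44.5033°,  Δλ = 8.5422°
a = sin²(Δφ/2) + cos φ₁ cos φ₂ sin²(Δλ/2) = 0.145125
c = 2·arcsin(√a) = 0.781653 rad = 44.7854°
d = R·c = 6372.8 × 0.781653 = 4981.3 km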